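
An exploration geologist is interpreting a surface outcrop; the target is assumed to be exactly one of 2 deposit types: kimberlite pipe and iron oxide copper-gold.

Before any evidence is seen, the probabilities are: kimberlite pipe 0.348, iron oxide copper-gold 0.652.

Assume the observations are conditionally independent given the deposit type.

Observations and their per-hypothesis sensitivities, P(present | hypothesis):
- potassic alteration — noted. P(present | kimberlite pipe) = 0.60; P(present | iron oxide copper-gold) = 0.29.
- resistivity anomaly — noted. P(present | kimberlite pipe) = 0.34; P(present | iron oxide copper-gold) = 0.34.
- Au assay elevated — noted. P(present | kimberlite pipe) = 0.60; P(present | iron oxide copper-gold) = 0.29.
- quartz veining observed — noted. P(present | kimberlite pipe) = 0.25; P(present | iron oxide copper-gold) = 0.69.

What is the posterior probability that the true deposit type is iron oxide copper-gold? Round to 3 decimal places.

By Bayes' rule with conditional independence, the unnormalized weight for each hypothesis is prior × ∏ likelihoods:
  kimberlite pipe: 0.348 × 0.60 × 0.34 × 0.60 × 0.25 = 0.010649
  iron oxide copper-gold: 0.652 × 0.29 × 0.34 × 0.29 × 0.69 = 0.012864
Marginal likelihood of the evidence = 0.023513.
P(iron oxide copper-gold | evidence) = 0.012864 / 0.023513 ≈ 0.547.

0.547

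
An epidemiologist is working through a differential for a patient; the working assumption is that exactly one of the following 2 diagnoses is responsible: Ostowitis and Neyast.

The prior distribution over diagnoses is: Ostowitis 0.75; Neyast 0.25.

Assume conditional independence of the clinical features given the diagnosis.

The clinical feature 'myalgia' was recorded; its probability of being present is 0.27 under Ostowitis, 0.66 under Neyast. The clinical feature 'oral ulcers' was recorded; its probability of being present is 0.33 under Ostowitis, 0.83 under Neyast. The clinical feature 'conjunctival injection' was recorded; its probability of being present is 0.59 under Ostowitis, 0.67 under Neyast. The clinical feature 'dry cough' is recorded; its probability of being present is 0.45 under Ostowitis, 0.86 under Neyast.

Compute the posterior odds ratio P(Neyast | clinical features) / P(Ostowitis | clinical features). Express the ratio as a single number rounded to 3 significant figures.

The normalizing constant cancels in an odds ratio, so compute prior × likelihood for the two hypotheses only:
  Neyast: 0.25 × 0.66 × 0.83 × 0.67 × 0.86 = 0.078911
  Ostowitis: 0.75 × 0.27 × 0.33 × 0.59 × 0.45 = 0.017742
Posterior odds = 0.078911 / 0.017742 ≈ 4.45.

4.45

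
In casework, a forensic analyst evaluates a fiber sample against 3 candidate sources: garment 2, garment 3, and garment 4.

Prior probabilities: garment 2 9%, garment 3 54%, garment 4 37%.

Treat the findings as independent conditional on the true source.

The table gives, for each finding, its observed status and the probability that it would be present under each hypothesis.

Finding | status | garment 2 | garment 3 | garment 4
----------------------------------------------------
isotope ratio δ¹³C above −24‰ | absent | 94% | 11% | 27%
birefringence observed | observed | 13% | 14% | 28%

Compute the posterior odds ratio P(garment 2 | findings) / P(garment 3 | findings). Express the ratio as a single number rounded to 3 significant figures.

Unnormalized posterior weight (prior times the finding likelihoods) for each of the two hypotheses (using 1 − P(present | H) for each absent finding):
  garment 2: 0.09 × (1 − 0.94) × 0.13 = 0.000702
  garment 3: 0.54 × (1 − 0.11) × 0.14 = 0.067284
Odds(garment 2 : garment 3) = 0.000702 / 0.067284 ≈ 0.0104.

0.0104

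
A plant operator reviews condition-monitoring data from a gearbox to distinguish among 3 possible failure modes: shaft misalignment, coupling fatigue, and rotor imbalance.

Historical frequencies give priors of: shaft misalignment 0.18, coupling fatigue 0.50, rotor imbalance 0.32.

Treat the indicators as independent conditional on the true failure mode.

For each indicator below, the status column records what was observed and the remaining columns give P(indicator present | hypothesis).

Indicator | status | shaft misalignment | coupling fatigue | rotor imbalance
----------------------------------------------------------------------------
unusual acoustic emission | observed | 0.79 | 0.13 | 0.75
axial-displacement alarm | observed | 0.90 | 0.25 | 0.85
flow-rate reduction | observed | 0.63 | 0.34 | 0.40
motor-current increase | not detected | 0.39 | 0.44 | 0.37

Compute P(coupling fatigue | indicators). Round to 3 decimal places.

Multiply each prior by the joint likelihood of the indicator pattern (using 1 − P(present | H) for each absent indicator):
  shaft misalignment: 0.18 × 0.79 × 0.90 × 0.63 × (1 − 0.39) = 0.049183
  coupling fatigue: 0.50 × 0.13 × 0.25 × 0.34 × (1 − 0.44) = 0.003094
  rotor imbalance: 0.32 × 0.75 × 0.85 × 0.40 × (1 − 0.37) = 0.051408
Normalizing constant Z = 0.049183 + 0.003094 + 0.051408 = 0.10368.
P(coupling fatigue | evidence) = 0.003094 / 0.10368 ≈ 0.030.

0.030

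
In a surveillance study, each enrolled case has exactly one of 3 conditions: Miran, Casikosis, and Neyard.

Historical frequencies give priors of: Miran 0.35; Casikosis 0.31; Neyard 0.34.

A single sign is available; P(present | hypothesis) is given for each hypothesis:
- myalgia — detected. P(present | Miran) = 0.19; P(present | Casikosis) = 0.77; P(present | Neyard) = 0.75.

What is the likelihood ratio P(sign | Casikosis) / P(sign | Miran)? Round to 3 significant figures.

4.05

Likelihood of this sign under each hypothesis:
  Casikosis: 0.77
  Miran: 0.19
Bayes factor = 0.77 / 0.19 ≈ 4.05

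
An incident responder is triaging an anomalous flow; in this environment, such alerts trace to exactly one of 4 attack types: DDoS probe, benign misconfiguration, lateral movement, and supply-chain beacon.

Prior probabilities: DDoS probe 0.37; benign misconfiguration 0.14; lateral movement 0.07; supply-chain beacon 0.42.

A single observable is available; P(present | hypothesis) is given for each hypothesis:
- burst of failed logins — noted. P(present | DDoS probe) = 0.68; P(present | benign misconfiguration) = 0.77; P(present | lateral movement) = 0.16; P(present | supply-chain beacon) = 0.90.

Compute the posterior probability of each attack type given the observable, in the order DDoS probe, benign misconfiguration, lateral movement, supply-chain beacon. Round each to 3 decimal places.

Multiply each prior by the likelihood of the observable:
  DDoS probe: 0.37 × 0.68 = 0.2516
  benign misconfiguration: 0.14 × 0.77 = 0.1078
  lateral movement: 0.07 × 0.16 = 0.0112
  supply-chain beacon: 0.42 × 0.90 = 0.378
The unnormalized weights sum to 0.7486.
P(DDoS probe | evidence) = 0.2516 / 0.7486 ≈ 0.336
P(benign misconfiguration | evidence) = 0.1078 / 0.7486 ≈ 0.144
P(lateral movement | evidence) = 0.0112 / 0.7486 ≈ 0.015
P(supply-chain beacon | evidence) = 0.378 / 0.7486 ≈ 0.505

0.336, 0.144, 0.015, 0.505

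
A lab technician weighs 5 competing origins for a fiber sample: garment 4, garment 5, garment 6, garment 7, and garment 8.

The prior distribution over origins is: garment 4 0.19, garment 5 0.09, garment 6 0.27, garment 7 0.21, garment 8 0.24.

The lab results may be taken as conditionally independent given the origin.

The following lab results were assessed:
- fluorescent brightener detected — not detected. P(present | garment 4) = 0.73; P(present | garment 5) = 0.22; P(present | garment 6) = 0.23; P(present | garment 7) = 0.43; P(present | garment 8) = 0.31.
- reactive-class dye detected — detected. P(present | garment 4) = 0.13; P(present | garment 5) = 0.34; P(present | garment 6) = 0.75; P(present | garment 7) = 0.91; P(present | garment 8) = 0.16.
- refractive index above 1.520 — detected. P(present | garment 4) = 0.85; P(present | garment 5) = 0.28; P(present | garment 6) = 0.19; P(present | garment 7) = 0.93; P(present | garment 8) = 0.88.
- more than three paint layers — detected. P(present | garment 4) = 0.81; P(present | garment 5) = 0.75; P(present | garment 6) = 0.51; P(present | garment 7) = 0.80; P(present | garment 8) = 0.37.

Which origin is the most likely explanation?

For each hypothesis, the unnormalized posterior weight is prior × product of the lab result likelihoods (using 1 − P(present | H) for each absent lab result):
  garment 4: 0.19 × (1 − 0.73) × 0.13 × 0.85 × 0.81 = 0.0045916
  garment 5: 0.09 × (1 − 0.22) × 0.34 × 0.28 × 0.75 = 0.0050123
  garment 6: 0.27 × (1 − 0.23) × 0.75 × 0.19 × 0.51 = 0.015109
  garment 7: 0.21 × (1 − 0.43) × 0.91 × 0.93 × 0.80 = 0.081042
  garment 8: 0.24 × (1 − 0.31) × 0.16 × 0.88 × 0.37 = 0.0086271
Normalizing constant Z = 0.0045916 + 0.0050123 + 0.015109 + 0.081042 + 0.0086271 = 0.11438.
P(garment 4 | evidence) ≈ 0.0045916 / 0.11438 ≈ 0.040
P(garment 5 | evidence) ≈ 0.0050123 / 0.11438 ≈ 0.044
P(garment 6 | evidence) ≈ 0.015109 / 0.11438 ≈ 0.132
P(garment 7 | evidence) ≈ 0.081042 / 0.11438 ≈ 0.709
P(garment 8 | evidence) ≈ 0.0086271 / 0.11438 ≈ 0.075
The largest is 0.709, so garment 7 is most probable.

garment 7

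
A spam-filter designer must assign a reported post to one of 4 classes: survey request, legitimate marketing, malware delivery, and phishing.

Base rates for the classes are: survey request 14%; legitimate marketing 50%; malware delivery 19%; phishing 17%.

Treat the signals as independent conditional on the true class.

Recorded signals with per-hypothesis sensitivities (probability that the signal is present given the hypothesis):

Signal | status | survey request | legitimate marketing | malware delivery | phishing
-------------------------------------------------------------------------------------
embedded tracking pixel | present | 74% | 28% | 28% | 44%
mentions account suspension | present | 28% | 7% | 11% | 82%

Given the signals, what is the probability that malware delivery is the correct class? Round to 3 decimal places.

Multiply each prior by the joint likelihood of the signal pattern:
  survey request: 0.14 × 0.74 × 0.28 = 0.029008
  legitimate marketing: 0.50 × 0.28 × 0.07 = 0.0098
  malware delivery: 0.19 × 0.28 × 0.11 = 0.005852
  phishing: 0.17 × 0.44 × 0.82 = 0.061336
The unnormalized weights sum to 0.106.
P(malware delivery | evidence) = 0.005852 / 0.106 ≈ 0.055.

0.055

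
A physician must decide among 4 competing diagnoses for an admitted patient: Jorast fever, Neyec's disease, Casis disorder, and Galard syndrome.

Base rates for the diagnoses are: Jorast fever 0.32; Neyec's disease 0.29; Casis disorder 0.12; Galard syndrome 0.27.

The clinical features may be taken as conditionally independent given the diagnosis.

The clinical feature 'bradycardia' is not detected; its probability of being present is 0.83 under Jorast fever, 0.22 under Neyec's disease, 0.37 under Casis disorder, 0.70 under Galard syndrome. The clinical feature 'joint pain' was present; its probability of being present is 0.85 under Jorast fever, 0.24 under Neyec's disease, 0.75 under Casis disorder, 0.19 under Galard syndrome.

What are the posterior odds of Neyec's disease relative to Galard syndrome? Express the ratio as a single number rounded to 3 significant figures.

Unnormalized posterior weight (prior times the clinical feature likelihoods) for each of the two hypotheses (using 1 − P(present | H) for each absent clinical feature):
  Neyec's disease: 0.29 × (1 − 0.22) × 0.24 = 0.054288
  Galard syndrome: 0.27 × (1 − 0.70) × 0.19 = 0.01539
Posterior odds = 0.054288 / 0.01539 ≈ 3.53.

3.53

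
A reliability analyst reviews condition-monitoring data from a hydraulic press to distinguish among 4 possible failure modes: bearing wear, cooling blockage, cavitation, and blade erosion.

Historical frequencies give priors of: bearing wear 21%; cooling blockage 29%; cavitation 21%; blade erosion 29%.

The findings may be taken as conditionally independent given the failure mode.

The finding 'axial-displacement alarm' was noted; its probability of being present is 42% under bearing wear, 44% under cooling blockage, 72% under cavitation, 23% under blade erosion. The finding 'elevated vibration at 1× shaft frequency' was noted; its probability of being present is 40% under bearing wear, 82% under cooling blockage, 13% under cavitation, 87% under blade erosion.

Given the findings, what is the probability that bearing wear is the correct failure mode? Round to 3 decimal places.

By Bayes' rule with conditional independence, the unnormalized weight for each hypothesis is prior × ∏ likelihoods:
  bearing wear: 0.21 × 0.42 × 0.40 = 0.03528
  cooling blockage: 0.29 × 0.44 × 0.82 = 0.10463
  cavitation: 0.21 × 0.72 × 0.13 = 0.019656
  blade erosion: 0.29 × 0.23 × 0.87 = 0.058029
Marginal likelihood of the evidence = 0.2176.
P(bearing wear | evidence) = 0.03528 / 0.2176 ≈ 0.162.

0.162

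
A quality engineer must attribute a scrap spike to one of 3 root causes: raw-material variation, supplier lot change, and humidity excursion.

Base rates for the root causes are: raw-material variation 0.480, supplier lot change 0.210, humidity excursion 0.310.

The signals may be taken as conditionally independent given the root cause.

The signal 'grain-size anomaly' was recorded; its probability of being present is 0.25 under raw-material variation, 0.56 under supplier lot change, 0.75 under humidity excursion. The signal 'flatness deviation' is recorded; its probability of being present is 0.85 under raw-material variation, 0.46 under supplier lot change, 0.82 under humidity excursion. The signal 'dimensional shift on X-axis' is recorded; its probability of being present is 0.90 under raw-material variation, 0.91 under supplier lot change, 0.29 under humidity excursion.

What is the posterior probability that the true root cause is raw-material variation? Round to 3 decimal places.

0.468

For each hypothesis, the unnormalized posterior weight is prior × product of the signal likelihoods:
  raw-material variation: 0.480 × 0.25 × 0.85 × 0.90 = 0.0918
  supplier lot change: 0.210 × 0.56 × 0.46 × 0.91 = 0.049227
  humidity excursion: 0.310 × 0.75 × 0.82 × 0.29 = 0.055288
Normalizing constant Z = 0.0918 + 0.049227 + 0.055288 = 0.19632.
P(raw-material variation | evidence) = 0.0918 / 0.19632 ≈ 0.468.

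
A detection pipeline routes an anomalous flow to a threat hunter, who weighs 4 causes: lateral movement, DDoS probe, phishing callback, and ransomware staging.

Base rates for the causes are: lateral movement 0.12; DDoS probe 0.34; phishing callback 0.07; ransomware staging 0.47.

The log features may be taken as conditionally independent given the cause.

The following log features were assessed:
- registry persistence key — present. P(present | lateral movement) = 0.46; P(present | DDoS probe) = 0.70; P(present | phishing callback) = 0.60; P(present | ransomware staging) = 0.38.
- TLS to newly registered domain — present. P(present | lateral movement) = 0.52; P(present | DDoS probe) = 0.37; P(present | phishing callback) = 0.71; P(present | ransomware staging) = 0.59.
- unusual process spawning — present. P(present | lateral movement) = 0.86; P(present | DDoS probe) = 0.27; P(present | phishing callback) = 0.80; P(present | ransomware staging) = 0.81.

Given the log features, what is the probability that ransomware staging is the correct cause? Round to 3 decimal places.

0.541

Multiply each prior by the joint likelihood of the log feature pattern:
  lateral movement: 0.12 × 0.46 × 0.52 × 0.86 = 0.024685
  DDoS probe: 0.34 × 0.70 × 0.37 × 0.27 = 0.023776
  phishing callback: 0.07 × 0.60 × 0.71 × 0.80 = 0.023856
  ransomware staging: 0.47 × 0.38 × 0.59 × 0.81 = 0.085353
Marginal likelihood of the evidence = 0.15767.
P(ransomware staging | evidence) = 0.085353 / 0.15767 ≈ 0.541.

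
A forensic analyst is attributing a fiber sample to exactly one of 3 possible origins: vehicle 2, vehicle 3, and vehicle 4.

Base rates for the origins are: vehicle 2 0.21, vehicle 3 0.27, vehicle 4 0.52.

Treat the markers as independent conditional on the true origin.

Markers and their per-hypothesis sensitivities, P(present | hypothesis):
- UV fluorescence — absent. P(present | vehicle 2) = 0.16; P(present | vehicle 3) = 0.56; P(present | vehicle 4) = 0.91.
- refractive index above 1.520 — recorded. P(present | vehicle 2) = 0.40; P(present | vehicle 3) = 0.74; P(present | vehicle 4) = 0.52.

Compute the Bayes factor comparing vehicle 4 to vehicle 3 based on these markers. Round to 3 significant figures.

0.144

Take the product of per-marker likelihoods under each hypothesis (using 1 − P(present | H) for each absent marker), then divide.
  vehicle 4: (1 − 0.91) × 0.52 = 0.0468
  vehicle 3: (1 − 0.56) × 0.74 = 0.3256
Bayes factor = 0.0468 / 0.3256 ≈ 0.144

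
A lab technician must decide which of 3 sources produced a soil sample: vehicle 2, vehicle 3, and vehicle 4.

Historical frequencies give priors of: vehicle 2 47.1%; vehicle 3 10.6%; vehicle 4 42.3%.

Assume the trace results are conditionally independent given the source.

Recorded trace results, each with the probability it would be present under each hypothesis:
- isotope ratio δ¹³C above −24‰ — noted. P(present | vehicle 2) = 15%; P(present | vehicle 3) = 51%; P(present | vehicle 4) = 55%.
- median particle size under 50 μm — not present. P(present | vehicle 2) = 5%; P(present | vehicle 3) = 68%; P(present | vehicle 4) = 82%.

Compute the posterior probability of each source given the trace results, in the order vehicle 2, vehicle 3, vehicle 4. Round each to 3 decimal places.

0.531, 0.137, 0.332

For each hypothesis, the unnormalized posterior weight is prior × product of the trace result likelihoods (using 1 − P(present | H) for each absent trace result):
  vehicle 2: 0.471 × 0.15 × (1 − 0.05) = 0.067117
  vehicle 3: 0.106 × 0.51 × (1 − 0.68) = 0.017299
  vehicle 4: 0.423 × 0.55 × (1 − 0.82) = 0.041877
Normalizing constant Z = 0.067117 + 0.017299 + 0.041877 = 0.12629.
P(vehicle 2 | evidence) = 0.067117 / 0.12629 ≈ 0.531
P(vehicle 3 | evidence) = 0.017299 / 0.12629 ≈ 0.137
P(vehicle 4 | evidence) = 0.041877 / 0.12629 ≈ 0.332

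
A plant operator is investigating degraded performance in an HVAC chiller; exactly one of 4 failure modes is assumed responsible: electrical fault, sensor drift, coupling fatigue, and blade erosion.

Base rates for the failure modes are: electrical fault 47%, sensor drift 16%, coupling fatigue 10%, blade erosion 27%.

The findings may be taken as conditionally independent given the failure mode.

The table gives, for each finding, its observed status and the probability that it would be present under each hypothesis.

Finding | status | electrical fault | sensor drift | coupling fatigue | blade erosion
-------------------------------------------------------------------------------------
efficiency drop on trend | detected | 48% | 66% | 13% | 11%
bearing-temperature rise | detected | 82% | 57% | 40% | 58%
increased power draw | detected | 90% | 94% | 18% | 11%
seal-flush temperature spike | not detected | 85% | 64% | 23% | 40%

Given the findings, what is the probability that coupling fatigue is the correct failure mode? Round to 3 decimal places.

0.015

For each hypothesis, the unnormalized posterior weight is prior × product of the finding likelihoods (using 1 − P(present | H) for each absent finding):
  electrical fault: 0.47 × 0.48 × 0.82 × 0.90 × (1 − 0.85) = 0.024974
  sensor drift: 0.16 × 0.66 × 0.57 × 0.94 × (1 − 0.64) = 0.020369
  coupling fatigue: 0.10 × 0.13 × 0.40 × 0.18 × (1 − 0.23) = 0.00072072
  blade erosion: 0.27 × 0.11 × 0.58 × 0.11 × (1 − 0.40) = 0.0011369
The unnormalized weights sum to 0.047201.
P(coupling fatigue | evidence) = 0.00072072 / 0.047201 ≈ 0.015.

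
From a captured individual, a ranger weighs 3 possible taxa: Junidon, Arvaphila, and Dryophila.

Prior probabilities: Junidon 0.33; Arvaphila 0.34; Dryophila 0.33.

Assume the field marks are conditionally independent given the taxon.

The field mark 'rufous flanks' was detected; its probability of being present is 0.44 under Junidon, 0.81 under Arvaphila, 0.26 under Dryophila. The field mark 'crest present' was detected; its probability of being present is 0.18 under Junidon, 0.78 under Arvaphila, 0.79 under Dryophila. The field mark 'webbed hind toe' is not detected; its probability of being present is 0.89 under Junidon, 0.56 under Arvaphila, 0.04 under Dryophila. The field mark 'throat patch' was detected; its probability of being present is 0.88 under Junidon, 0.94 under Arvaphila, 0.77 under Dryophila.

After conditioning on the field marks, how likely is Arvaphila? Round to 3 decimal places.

For each hypothesis, the unnormalized posterior weight is prior × product of the field mark likelihoods (using 1 − P(present | H) for each absent field mark):
  Junidon: 0.33 × 0.44 × 0.18 × (1 − 0.89) × 0.88 = 0.00253
  Arvaphila: 0.34 × 0.81 × 0.78 × (1 − 0.56) × 0.94 = 0.088846
  Dryophila: 0.33 × 0.26 × 0.79 × (1 − 0.04) × 0.77 = 0.050104
The unnormalized weights sum to 0.14148.
P(Arvaphila | evidence) = 0.088846 / 0.14148 ≈ 0.628.

0.628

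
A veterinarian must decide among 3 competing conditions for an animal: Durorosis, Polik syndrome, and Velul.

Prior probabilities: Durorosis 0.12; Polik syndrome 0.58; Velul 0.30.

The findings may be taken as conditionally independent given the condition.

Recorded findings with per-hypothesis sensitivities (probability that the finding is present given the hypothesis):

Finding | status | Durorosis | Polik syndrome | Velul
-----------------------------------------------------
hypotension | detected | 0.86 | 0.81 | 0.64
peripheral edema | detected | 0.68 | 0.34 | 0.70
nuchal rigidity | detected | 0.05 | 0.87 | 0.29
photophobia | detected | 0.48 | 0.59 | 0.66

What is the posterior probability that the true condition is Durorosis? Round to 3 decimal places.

For each hypothesis, the unnormalized posterior weight is prior × product of the finding likelihoods:
  Durorosis: 0.12 × 0.86 × 0.68 × 0.05 × 0.48 = 0.0016842
  Polik syndrome: 0.58 × 0.81 × 0.34 × 0.87 × 0.59 = 0.08199
  Velul: 0.30 × 0.64 × 0.70 × 0.29 × 0.66 = 0.025724
The unnormalized weights sum to 0.1094.
P(Durorosis | evidence) = 0.0016842 / 0.1094 ≈ 0.015.

0.015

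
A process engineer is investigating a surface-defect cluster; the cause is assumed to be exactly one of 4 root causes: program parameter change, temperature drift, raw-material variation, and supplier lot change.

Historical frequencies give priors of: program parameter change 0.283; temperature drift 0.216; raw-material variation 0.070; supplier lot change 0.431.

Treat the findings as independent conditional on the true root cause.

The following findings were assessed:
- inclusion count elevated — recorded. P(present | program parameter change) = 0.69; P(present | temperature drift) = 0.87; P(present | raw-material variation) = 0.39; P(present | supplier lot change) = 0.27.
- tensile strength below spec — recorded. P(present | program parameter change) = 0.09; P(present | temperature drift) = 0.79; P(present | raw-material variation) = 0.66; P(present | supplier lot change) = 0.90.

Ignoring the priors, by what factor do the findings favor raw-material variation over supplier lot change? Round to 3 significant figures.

1.06

Take the product of per-finding likelihoods under each hypothesis, then divide.
  raw-material variation: 0.39 × 0.66 = 0.2574
  supplier lot change: 0.27 × 0.90 = 0.243
Bayes factor = 0.2574 / 0.243 ≈ 1.06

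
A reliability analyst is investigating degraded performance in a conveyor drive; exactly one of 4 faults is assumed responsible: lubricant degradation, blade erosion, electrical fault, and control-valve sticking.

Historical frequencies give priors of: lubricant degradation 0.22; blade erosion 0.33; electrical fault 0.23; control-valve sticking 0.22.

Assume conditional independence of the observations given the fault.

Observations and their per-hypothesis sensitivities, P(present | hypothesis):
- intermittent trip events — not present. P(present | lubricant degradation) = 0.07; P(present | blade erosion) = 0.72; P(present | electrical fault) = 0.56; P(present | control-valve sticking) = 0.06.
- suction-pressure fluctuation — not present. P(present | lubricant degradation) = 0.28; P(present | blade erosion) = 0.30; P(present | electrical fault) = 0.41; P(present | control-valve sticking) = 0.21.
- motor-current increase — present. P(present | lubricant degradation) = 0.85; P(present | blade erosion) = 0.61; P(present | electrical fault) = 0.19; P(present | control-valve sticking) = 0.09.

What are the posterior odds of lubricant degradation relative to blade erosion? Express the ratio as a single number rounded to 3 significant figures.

3.17

Unnormalized posterior weight (prior times the observation likelihoods) for each of the two hypotheses (using 1 − P(present | H) for each absent observation):
  lubricant degradation: 0.22 × (1 − 0.07) × (1 − 0.28) × 0.85 = 0.12522
  blade erosion: 0.33 × (1 − 0.72) × (1 − 0.30) × 0.61 = 0.039455
Posterior odds = 0.12522 / 0.039455 ≈ 3.17.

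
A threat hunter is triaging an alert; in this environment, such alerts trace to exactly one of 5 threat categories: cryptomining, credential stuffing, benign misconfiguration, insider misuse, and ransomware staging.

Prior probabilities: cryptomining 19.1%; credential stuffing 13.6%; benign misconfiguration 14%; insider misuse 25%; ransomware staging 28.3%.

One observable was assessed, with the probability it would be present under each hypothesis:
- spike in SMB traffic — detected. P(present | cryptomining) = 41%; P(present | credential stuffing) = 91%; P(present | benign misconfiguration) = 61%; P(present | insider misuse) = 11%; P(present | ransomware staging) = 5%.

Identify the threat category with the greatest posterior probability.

credential stuffing

Multiply each prior by the likelihood of the observable:
  cryptomining: 0.191 × 0.41 = 0.07831
  credential stuffing: 0.136 × 0.91 = 0.12376
  benign misconfiguration: 0.140 × 0.61 = 0.0854
  insider misuse: 0.250 × 0.11 = 0.0275
  ransomware staging: 0.283 × 0.05 = 0.01415
Normalizing constant Z = 0.07831 + 0.12376 + 0.0854 + 0.0275 + 0.01415 = 0.32912.
P(cryptomining | evidence) ≈ 0.07831 / 0.32912 ≈ 0.238
P(credential stuffing | evidence) ≈ 0.12376 / 0.32912 ≈ 0.376
P(benign misconfiguration | evidence) ≈ 0.0854 / 0.32912 ≈ 0.259
P(insider misuse | evidence) ≈ 0.0275 / 0.32912 ≈ 0.084
P(ransomware staging | evidence) ≈ 0.01415 / 0.32912 ≈ 0.043
The largest is 0.376, so credential stuffing is most probable.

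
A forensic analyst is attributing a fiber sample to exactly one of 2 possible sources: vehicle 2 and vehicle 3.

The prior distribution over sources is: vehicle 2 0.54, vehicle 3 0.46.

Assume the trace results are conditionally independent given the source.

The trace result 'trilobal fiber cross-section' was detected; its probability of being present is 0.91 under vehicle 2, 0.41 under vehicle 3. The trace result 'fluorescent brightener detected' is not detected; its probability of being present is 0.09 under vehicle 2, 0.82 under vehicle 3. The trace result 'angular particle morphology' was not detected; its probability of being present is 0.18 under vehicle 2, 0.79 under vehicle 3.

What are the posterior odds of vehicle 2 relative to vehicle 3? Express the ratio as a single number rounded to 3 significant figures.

Unnormalized posterior weight (prior times the trace result likelihoods) for each of the two hypotheses (using 1 − P(present | H) for each absent trace result):
  vehicle 2: 0.54 × 0.91 × (1 − 0.09) × (1 − 0.18) = 0.36668
  vehicle 3: 0.46 × 0.41 × (1 − 0.82) × (1 − 0.79) = 0.0071291
Odds(vehicle 2 : vehicle 3) = 0.36668 / 0.0071291 ≈ 51.4.

51.4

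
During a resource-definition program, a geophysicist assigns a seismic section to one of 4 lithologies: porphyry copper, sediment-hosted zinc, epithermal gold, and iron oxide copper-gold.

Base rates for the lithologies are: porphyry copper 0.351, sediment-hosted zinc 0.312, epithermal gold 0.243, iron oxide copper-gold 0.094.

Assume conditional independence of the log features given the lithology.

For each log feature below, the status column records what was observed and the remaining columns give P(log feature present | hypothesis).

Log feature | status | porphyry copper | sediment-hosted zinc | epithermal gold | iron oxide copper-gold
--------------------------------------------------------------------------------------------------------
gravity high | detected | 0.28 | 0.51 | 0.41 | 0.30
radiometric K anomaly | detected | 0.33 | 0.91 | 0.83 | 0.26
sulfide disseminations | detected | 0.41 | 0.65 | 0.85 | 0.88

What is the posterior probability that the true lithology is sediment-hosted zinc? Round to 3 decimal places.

For each hypothesis, the unnormalized posterior weight is prior × product of the log feature likelihoods:
  porphyry copper: 0.351 × 0.28 × 0.33 × 0.41 = 0.013297
  sediment-hosted zinc: 0.312 × 0.51 × 0.91 × 0.65 = 0.094119
  epithermal gold: 0.243 × 0.41 × 0.83 × 0.85 = 0.070289
  iron oxide copper-gold: 0.094 × 0.30 × 0.26 × 0.88 = 0.0064522
Marginal likelihood of the evidence = 0.18416.
P(sediment-hosted zinc | evidence) = 0.094119 / 0.18416 ≈ 0.511.

0.511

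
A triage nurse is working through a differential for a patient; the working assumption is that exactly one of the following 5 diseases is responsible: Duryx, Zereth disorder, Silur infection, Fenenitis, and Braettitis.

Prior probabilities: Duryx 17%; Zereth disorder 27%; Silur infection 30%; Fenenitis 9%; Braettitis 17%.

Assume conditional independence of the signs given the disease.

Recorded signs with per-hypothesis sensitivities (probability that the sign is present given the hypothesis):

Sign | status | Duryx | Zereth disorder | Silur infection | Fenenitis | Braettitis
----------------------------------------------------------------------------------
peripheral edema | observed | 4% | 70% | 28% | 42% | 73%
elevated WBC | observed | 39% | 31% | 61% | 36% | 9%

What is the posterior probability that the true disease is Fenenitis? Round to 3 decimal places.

By Bayes' rule with conditional independence, the unnormalized weight for each hypothesis is prior × ∏ likelihoods:
  Duryx: 0.17 × 0.04 × 0.39 = 0.002652
  Zereth disorder: 0.27 × 0.70 × 0.31 = 0.05859
  Silur infection: 0.30 × 0.28 × 0.61 = 0.05124
  Fenenitis: 0.09 × 0.42 × 0.36 = 0.013608
  Braettitis: 0.17 × 0.73 × 0.09 = 0.011169
Normalizing constant Z = 0.002652 + 0.05859 + 0.05124 + 0.013608 + 0.011169 = 0.13726.
P(Fenenitis | evidence) = 0.013608 / 0.13726 ≈ 0.099.

0.099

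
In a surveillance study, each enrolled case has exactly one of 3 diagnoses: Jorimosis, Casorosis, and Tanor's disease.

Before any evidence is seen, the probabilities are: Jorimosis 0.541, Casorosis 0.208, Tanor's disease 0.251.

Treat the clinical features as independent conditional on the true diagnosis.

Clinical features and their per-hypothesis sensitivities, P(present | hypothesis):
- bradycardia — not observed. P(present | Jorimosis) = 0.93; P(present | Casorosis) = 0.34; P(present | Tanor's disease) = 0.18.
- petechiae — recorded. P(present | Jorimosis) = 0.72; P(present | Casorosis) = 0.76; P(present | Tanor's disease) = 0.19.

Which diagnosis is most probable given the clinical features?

By Bayes' rule with conditional independence, the unnormalized weight for each hypothesis is prior × ∏ likelihoods (using 1 − P(present | H) for each absent clinical feature):
  Jorimosis: 0.541 × (1 − 0.93) × 0.72 = 0.027266
  Casorosis: 0.208 × (1 − 0.34) × 0.76 = 0.10433
  Tanor's disease: 0.251 × (1 − 0.18) × 0.19 = 0.039106
The unnormalized weights sum to 0.1707.
P(Jorimosis | evidence) ≈ 0.027266 / 0.1707 ≈ 0.160
P(Casorosis | evidence) ≈ 0.10433 / 0.1707 ≈ 0.611
P(Tanor's disease | evidence) ≈ 0.039106 / 0.1707 ≈ 0.229
The largest is 0.611, so Casorosis is most probable.

Casorosis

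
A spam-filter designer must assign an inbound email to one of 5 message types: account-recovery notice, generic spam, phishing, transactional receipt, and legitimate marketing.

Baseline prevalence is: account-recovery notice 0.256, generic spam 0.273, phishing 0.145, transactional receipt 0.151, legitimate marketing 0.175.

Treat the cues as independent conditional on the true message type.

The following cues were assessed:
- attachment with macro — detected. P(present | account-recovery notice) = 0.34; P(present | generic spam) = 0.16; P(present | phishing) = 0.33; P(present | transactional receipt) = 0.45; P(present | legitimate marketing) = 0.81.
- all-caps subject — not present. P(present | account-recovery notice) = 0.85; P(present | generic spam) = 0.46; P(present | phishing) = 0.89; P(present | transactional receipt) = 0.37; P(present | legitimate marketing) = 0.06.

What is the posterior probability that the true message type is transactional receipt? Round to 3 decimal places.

0.196

By Bayes' rule with conditional independence, the unnormalized weight for each hypothesis is prior × ∏ likelihoods (using 1 − P(present | H) for each absent cue):
  account-recovery notice: 0.256 × 0.34 × (1 − 0.85) = 0.013056
  generic spam: 0.273 × 0.16 × (1 − 0.46) = 0.023587
  phishing: 0.145 × 0.33 × (1 − 0.89) = 0.0052635
  transactional receipt: 0.151 × 0.45 × (1 − 0.37) = 0.042808
  legitimate marketing: 0.175 × 0.81 × (1 − 0.06) = 0.13324
Normalizing constant Z = 0.013056 + 0.023587 + 0.0052635 + 0.042808 + 0.13324 = 0.21796.
P(transactional receipt | evidence) = 0.042808 / 0.21796 ≈ 0.196.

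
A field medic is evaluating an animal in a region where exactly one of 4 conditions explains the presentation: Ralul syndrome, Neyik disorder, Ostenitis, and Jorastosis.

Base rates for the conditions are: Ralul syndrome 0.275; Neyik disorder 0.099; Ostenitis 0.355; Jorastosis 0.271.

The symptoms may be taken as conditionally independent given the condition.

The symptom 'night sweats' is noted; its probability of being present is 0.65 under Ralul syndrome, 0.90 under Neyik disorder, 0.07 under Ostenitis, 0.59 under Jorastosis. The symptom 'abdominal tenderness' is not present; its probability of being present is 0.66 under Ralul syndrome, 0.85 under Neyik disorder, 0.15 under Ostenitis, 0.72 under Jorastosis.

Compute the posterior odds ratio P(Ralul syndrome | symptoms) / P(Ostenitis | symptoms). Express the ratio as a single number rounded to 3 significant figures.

Unnormalized posterior weight (prior times the symptom likelihoods) for each of the two hypotheses (using 1 − P(present | H) for each absent symptom):
  Ralul syndrome: 0.275 × 0.65 × (1 − 0.66) = 0.060775
  Ostenitis: 0.355 × 0.07 × (1 − 0.15) = 0.021122
Posterior odds = 0.060775 / 0.021122 ≈ 2.88.

2.88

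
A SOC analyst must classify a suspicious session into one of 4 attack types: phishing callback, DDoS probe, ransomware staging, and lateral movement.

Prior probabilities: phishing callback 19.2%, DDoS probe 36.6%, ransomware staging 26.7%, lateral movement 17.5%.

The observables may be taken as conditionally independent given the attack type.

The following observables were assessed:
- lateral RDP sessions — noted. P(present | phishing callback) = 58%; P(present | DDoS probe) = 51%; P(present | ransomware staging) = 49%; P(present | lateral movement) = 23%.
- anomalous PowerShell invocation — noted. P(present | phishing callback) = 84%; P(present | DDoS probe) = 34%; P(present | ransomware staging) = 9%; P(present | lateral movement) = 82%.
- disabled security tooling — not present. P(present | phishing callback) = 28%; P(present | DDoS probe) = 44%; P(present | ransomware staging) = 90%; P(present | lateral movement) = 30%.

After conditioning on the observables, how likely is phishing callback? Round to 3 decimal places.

Multiply each prior by the joint likelihood of the observable pattern (using 1 − P(present | H) for each absent observable):
  phishing callback: 0.192 × 0.58 × 0.84 × (1 − 0.28) = 0.067351
  DDoS probe: 0.366 × 0.51 × 0.34 × (1 − 0.44) = 0.03554
  ransomware staging: 0.267 × 0.49 × 0.09 × (1 − 0.90) = 0.0011775
  lateral movement: 0.175 × 0.23 × 0.82 × (1 − 0.30) = 0.023103
The unnormalized weights sum to 0.12717.
P(phishing callback | evidence) = 0.067351 / 0.12717 ≈ 0.530.

0.530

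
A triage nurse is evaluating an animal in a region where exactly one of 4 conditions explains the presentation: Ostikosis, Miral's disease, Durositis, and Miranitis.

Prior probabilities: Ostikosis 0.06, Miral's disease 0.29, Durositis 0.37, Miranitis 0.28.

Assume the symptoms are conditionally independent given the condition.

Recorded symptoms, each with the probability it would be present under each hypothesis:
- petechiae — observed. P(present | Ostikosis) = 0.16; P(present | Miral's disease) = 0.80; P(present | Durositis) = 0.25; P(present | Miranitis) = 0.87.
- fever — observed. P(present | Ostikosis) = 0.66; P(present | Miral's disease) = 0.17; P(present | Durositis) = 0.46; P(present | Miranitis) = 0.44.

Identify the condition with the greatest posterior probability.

By Bayes' rule with conditional independence, the unnormalized weight for each hypothesis is prior × ∏ likelihoods:
  Ostikosis: 0.06 × 0.16 × 0.66 = 0.006336
  Miral's disease: 0.29 × 0.80 × 0.17 = 0.03944
  Durositis: 0.37 × 0.25 × 0.46 = 0.04255
  Miranitis: 0.28 × 0.87 × 0.44 = 0.10718
Normalizing constant Z = 0.006336 + 0.03944 + 0.04255 + 0.10718 = 0.19551.
P(Ostikosis | evidence) ≈ 0.006336 / 0.19551 ≈ 0.032
P(Miral's disease | evidence) ≈ 0.03944 / 0.19551 ≈ 0.202
P(Durositis | evidence) ≈ 0.04255 / 0.19551 ≈ 0.218
P(Miranitis | evidence) ≈ 0.10718 / 0.19551 ≈ 0.548
The largest is 0.548, so Miranitis is most probable.

Miranitis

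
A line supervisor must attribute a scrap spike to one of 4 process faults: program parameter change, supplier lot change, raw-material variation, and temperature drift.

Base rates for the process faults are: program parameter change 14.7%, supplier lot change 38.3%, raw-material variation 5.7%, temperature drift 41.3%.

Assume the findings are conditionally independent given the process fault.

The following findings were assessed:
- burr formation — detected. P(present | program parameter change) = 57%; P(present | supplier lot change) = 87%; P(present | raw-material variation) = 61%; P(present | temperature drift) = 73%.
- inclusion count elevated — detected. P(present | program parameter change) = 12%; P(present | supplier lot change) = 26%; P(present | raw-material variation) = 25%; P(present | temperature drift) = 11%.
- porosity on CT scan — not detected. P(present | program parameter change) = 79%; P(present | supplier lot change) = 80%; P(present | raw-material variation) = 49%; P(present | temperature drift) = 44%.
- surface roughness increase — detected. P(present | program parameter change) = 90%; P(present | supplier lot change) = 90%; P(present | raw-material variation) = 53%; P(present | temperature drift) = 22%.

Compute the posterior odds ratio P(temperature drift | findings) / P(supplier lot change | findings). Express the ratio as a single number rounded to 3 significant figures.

0.262

Unnormalized posterior weight (prior times the finding likelihoods) for each of the two hypotheses (using 1 − P(present | H) for each absent finding):
  temperature drift: 0.413 × 0.73 × 0.11 × (1 − 0.44) × 0.22 = 0.0040858
  supplier lot change: 0.383 × 0.87 × 0.26 × (1 − 0.80) × 0.90 = 0.015594
Odds(temperature drift : supplier lot change) = 0.0040858 / 0.015594 ≈ 0.262.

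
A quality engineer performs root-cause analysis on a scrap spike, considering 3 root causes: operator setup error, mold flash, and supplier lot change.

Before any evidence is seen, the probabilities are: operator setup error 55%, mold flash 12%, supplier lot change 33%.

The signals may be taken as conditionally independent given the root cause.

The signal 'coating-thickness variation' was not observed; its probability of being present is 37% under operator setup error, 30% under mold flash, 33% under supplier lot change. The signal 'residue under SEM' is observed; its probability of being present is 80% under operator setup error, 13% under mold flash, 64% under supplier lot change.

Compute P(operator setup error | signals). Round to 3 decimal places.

By Bayes' rule with conditional independence, the unnormalized weight for each hypothesis is prior × ∏ likelihoods (using 1 − P(present | H) for each absent signal):
  operator setup error: 0.55 × (1 − 0.37) × 0.80 = 0.2772
  mold flash: 0.12 × (1 − 0.30) × 0.13 = 0.01092
  supplier lot change: 0.33 × (1 − 0.33) × 0.64 = 0.1415
Normalizing constant Z = 0.2772 + 0.01092 + 0.1415 = 0.42962.
P(operator setup error | evidence) = 0.2772 / 0.42962 ≈ 0.645.

0.645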